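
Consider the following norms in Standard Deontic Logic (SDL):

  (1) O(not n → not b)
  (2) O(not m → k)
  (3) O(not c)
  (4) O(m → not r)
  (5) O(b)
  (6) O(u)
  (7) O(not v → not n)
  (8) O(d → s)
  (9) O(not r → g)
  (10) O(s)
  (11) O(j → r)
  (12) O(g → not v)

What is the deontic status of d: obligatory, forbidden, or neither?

Neither

Premise 8 is O(d → s); even if O(s) held, inferring O(d) would be affirming the consequent — invalid.
No premise or chain of K-axiom applications forces O(d), and none forces O(not d). So d is neither obligatory nor forbidden under these norms.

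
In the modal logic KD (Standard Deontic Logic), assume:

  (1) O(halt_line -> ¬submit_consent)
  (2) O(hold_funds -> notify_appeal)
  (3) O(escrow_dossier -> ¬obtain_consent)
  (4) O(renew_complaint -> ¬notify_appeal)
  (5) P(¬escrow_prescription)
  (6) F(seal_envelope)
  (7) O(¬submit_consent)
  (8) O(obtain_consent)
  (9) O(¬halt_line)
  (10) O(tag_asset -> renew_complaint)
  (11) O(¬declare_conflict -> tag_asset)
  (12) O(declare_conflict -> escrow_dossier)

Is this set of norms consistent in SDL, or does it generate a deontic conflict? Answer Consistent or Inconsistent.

Premise 1 is O(halt_line -> ¬submit_consent); even if O(¬submit_consent) held, inferring O(halt_line) would be affirming the consequent — invalid.
So O(halt_line) is not derivable, and the apparent clash with O(¬halt_line) does not arise.
A world satisfying every obligation exists (e.g. declare_conflict=false, escrow_dossier=false, escrow_prescription=false, halt_line=false, hold_funds=false, notify_appeal=false, obtain_consent=true, renew_complaint=true, seal_envelope=false, submit_consent=false, tag_asset=true); no atom is both obligatory and forbidden, so the set is consistent.

Consistent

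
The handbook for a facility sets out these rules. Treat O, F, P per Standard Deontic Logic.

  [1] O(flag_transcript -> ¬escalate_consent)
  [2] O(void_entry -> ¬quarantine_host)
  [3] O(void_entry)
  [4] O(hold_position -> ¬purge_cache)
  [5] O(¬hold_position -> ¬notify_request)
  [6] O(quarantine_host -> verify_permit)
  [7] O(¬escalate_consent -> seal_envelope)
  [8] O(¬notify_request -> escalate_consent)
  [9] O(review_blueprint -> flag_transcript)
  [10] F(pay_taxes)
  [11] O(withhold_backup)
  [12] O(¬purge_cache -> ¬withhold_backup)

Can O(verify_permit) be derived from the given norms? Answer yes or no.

Premise 6 is O(quarantine_host -> verify_permit), but O(quarantine_host) is not derivable from the premises, so it does not yield O(verify_permit).
No other premise forces O(verify_permit). An ideal world satisfying every premise can still have verify_permit false, so O(verify_permit) is not derivable.

No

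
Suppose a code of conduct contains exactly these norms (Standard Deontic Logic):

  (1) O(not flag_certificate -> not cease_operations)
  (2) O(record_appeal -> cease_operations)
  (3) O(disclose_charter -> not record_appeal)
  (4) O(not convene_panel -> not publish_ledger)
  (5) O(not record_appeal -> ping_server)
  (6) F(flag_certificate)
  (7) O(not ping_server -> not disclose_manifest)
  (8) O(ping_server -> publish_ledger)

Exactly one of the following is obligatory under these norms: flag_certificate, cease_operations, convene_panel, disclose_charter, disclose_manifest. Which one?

convene_panel

Premise 6, F(flag_certificate), is equivalent to O(not flag_certificate).
With premise 1, O(not flag_certificate -> not cease_operations), the K-axiom yields O(not cease_operations).
Premise 2, O(record_appeal -> cease_operations), contraposes to O(not cease_operations -> not record_appeal); with O(not cease_operations) we get O(not record_appeal).
Premise 5 is O(not record_appeal -> ping_server); since O(not record_appeal), deontic closure gives O(ping_server).
From O(ping_server) and premise 8, O(ping_server -> publish_ledger), we obtain O(publish_ledger).
Premise 4, O(not convene_panel -> not publish_ledger), contraposes to O(publish_ledger -> convene_panel); with O(publish_ledger) we get O(convene_panel).
So O(convene_panel) holds — convene_panel is obligatory. None of the other listed options is made obligatory by any chain of premises.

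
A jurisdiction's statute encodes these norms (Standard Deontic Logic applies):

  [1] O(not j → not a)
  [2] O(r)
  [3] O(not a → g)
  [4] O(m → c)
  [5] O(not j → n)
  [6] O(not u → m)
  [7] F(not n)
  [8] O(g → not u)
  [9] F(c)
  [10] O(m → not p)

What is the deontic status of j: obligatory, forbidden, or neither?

Obligatory

Premise 9, F(c), is equivalent to O(not c).
Premise 4, O(m → c), contraposes to O(not c → not m); with O(not c) we get O(not m).
Premise 6, O(not u → m), contraposes to O(not m → u); with O(not m) we get O(u).
Premise 8 is O(g → not u); contrapositively O(u → not g). Since O(u) holds, K gives O(not g).
Premise 3, O(not a → g), contraposes to O(not g → a); with O(not g) we get O(a).
Premise 1 is O(not j → not a); contrapositively O(a → j). Since O(a) holds, K gives O(j).
Premises 2, 5, 7, 10 do not contribute to this derivation.
Hence j is obligatory.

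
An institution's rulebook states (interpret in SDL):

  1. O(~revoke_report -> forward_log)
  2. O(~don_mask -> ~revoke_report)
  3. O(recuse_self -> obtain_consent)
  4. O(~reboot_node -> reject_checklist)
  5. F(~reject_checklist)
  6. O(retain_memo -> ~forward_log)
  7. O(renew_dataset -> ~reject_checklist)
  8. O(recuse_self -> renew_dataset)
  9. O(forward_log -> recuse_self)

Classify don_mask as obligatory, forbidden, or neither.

F(~reject_checklist) at premise 5 means O(reject_checklist).
Premise 7, O(renew_dataset -> ~reject_checklist), contraposes to O(reject_checklist -> ~renew_dataset); with O(reject_checklist) we get O(~renew_dataset).
The contrapositive of premise 8 (O(recuse_self -> renew_dataset)) is O(~renew_dataset -> ~recuse_self), and O(~renew_dataset) is already established, so O(~recuse_self).
The contrapositive of premise 9 (O(forward_log -> recuse_self)) is O(~recuse_self -> ~forward_log), and O(~recuse_self) is already established, so O(~forward_log).
Premise 1 is O(~revoke_report -> forward_log); contrapositively O(~forward_log -> revoke_report). Since O(~forward_log) holds, K gives O(revoke_report).
Premise 2, O(~don_mask -> ~revoke_report), contraposes to O(revoke_report -> don_mask); with O(revoke_report) we get O(don_mask).
Premises 3, 4, 6 do not contribute to this derivation.
Hence don_mask is obligatory.

Obligatory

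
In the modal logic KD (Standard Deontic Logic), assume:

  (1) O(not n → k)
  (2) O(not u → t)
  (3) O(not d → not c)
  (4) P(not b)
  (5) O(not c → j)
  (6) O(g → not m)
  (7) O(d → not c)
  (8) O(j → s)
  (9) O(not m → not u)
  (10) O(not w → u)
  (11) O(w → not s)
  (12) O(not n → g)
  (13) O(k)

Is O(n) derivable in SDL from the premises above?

Premises 3 and 7 are O(not d → not c) and O(d → not c); every ideal world satisfies not d or d, so in either case not c holds — hence O(not c).
Applying K to premise 5 (O(not c → j)) and O(not c) yields O(j).
With premise 8, O(j → s), the K-axiom yields O(s).
Premise 11, O(w → not s), contraposes to O(s → not w); with O(s) we get O(not w).
Premise 10 is O(not w → u); since O(not w), deontic closure gives O(u).
Premise 9 is O(not m → not u); contrapositively O(u → m). Since O(u) holds, K gives O(m).
The contrapositive of premise 6 (O(g → not m)) is O(m → not g), and O(m) is already established, so O(not g).
Premise 12, O(not n → g), contraposes to O(not g → n); with O(not g) we get O(n).
Premises 1, 2, 4, 13 do not contribute to this derivation.
So O(n) follows.

Yes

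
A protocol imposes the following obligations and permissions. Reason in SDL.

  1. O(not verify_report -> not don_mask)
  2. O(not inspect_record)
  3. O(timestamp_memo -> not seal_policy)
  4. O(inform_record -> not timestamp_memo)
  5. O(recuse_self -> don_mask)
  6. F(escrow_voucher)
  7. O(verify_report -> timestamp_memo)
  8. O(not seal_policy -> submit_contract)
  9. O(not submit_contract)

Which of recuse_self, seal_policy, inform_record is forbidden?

recuse_self

From premise 9 we have O(not submit_contract).
The contrapositive of premise 8 (O(not seal_policy -> submit_contract)) is O(not submit_contract -> seal_policy), and O(not submit_contract) is already established, so O(seal_policy).
Premise 3 is O(timestamp_memo -> not seal_policy); contrapositively O(seal_policy -> not timestamp_memo). Since O(seal_policy) holds, K gives O(not timestamp_memo).
The contrapositive of premise 7 (O(verify_report -> timestamp_memo)) is O(not timestamp_memo -> not verify_report), and O(not timestamp_memo) is already established, so O(not verify_report).
Applying K to premise 1 (O(not verify_report -> not don_mask)) and O(not verify_report) yields O(not don_mask).
Premise 5, O(recuse_self -> don_mask), contraposes to O(not don_mask -> not recuse_self); with O(not don_mask) we get O(not recuse_self).
So O(not recuse_self) holds, i.e. recuse_self is forbidden. None of the other listed options is forbidden under the premises.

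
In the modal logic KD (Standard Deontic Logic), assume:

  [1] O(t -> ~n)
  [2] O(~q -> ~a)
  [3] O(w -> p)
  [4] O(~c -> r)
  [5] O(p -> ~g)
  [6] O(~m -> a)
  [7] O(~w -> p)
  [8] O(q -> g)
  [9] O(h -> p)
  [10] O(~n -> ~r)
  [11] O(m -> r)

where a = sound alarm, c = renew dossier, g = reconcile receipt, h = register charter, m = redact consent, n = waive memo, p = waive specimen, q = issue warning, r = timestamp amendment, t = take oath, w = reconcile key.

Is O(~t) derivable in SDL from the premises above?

Yes

Premises 3 and 7 are O(w -> p) and O(~w -> p); every ideal world satisfies w or ~w, so in either case p holds — hence O(p).
Applying K to premise 5 (O(p -> ~g)) and O(p) yields O(~g).
Premise 8, O(q -> g), contraposes to O(~g -> ~q); with O(~g) we get O(~q).
With premise 2, O(~q -> ~a), the K-axiom yields O(~a).
Premise 6 is O(~m -> a); contrapositively O(~a -> m). Since O(~a) holds, K gives O(m).
With premise 11, O(m -> r), the K-axiom yields O(r).
The contrapositive of premise 10 (O(~n -> ~r)) is O(r -> n), and O(r) is already established, so O(n).
The contrapositive of premise 1 (O(t -> ~n)) is O(n -> ~t), and O(n) is already established, so O(~t).
Premises 4, 9 do not contribute to this derivation.
So O(~t) follows.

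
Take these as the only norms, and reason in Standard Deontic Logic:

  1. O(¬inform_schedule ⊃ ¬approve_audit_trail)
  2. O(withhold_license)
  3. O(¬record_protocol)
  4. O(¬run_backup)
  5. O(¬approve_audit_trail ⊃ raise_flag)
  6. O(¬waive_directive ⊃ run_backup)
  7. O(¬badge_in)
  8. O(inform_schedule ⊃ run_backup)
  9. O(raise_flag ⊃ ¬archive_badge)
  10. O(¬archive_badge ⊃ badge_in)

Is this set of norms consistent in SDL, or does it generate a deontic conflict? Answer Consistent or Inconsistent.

Inconsistent

Premise 7 gives O(¬badge_in).
Premise 10 is O(¬archive_badge ⊃ badge_in); contrapositively O(¬badge_in ⊃ archive_badge). Since O(¬badge_in) holds, K gives O(archive_badge).
Premise 9 is O(raise_flag ⊃ ¬archive_badge); contrapositively O(archive_badge ⊃ ¬raise_flag). Since O(archive_badge) holds, K gives O(¬raise_flag).
Premise 5, O(¬approve_audit_trail ⊃ raise_flag), contraposes to O(¬raise_flag ⊃ approve_audit_trail); with O(¬raise_flag) we get O(approve_audit_trail).
The contrapositive of premise 1 (O(¬inform_schedule ⊃ ¬approve_audit_trail)) is O(approve_audit_trail ⊃ inform_schedule), and O(approve_audit_trail) is already established, so O(inform_schedule).
Premise 8 is O(inform_schedule ⊃ run_backup); since O(inform_schedule), deontic closure gives O(run_backup).
However, premise 4 gives O(¬run_backup).
We now have both O(run_backup) and O(¬run_backup) — run_backup is simultaneously obligatory and forbidden, violating the D-axiom.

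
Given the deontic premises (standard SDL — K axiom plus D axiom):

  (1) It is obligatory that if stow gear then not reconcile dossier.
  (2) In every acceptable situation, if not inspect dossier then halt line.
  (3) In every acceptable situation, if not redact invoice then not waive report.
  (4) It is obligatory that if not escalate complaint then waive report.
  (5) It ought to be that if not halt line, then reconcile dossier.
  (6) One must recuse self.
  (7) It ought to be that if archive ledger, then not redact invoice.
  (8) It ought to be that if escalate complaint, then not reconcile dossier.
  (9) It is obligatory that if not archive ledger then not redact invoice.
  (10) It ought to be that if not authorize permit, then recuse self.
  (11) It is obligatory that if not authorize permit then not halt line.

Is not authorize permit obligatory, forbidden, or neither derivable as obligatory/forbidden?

By case analysis on ¬archive_ledger: premise 9 gives O(¬archive_ledger → ¬redact_invoice) and premise 7 gives O(archive_ledger → ¬redact_invoice), so O(¬redact_invoice) either way.
With premise 3, O(¬redact_invoice → ¬waive_report), the K-axiom yields O(¬waive_report).
Premise 4, O(¬escalate_complaint → waive_report), contraposes to O(¬waive_report → escalate_complaint); with O(¬waive_report) we get O(escalate_complaint).
Applying K to premise 8 (O(escalate_complaint → ¬reconcile_dossier)) and O(escalate_complaint) yields O(¬reconcile_dossier).
Premise 5, O(¬halt_line → reconcile_dossier), contraposes to O(¬reconcile_dossier → halt_line); with O(¬reconcile_dossier) we get O(halt_line).
Premise 11 is O(¬authorize_permit → ¬halt_line); contrapositively O(halt_line → authorize_permit). Since O(halt_line) holds, K gives O(authorize_permit).
Premises 1, 2, 6, 10 do not contribute to this derivation.
Thus O(authorize_permit), which is F(¬authorize_permit): ¬authorize_permit is forbidden.

Forbidden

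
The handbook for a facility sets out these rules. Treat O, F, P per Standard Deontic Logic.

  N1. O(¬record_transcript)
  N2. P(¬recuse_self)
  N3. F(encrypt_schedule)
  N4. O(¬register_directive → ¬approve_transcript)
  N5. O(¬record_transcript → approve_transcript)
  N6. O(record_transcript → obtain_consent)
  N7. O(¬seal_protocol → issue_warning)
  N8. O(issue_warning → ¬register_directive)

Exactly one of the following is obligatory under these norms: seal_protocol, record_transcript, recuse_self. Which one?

seal_protocol

From premise 1 we have O(¬record_transcript).
With premise 5, O(¬record_transcript → approve_transcript), the K-axiom yields O(approve_transcript).
The contrapositive of premise 4 (O(¬register_directive → ¬approve_transcript)) is O(approve_transcript → register_directive), and O(approve_transcript) is already established, so O(register_directive).
Premise 8 is O(issue_warning → ¬register_directive); contrapositively O(register_directive → ¬issue_warning). Since O(register_directive) holds, K gives O(¬issue_warning).
Premise 7, O(¬seal_protocol → issue_warning), contraposes to O(¬issue_warning → seal_protocol); with O(¬issue_warning) we get O(seal_protocol).
So O(seal_protocol) holds — seal_protocol is obligatory. None of the other listed options is made obligatory by any chain of premises.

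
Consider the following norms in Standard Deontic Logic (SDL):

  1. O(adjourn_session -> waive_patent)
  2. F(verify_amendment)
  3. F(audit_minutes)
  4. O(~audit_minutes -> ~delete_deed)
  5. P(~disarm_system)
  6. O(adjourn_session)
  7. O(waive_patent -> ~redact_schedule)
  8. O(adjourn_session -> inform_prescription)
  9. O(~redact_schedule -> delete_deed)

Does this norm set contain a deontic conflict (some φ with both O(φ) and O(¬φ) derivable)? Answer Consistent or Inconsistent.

Inconsistent

F(audit_minutes) at premise 3 means O(~audit_minutes).
Applying K to premise 4 (O(~audit_minutes -> ~delete_deed)) and O(~audit_minutes) yields O(~delete_deed).
Premise 9 is O(~redact_schedule -> delete_deed); contrapositively O(~delete_deed -> redact_schedule). Since O(~delete_deed) holds, K gives O(redact_schedule).
The contrapositive of premise 7 (O(waive_patent -> ~redact_schedule)) is O(redact_schedule -> ~waive_patent), and O(redact_schedule) is already established, so O(~waive_patent).
The contrapositive of premise 1 (O(adjourn_session -> waive_patent)) is O(~waive_patent -> ~adjourn_session), and O(~waive_patent) is already established, so O(~adjourn_session).
However, premise 6 gives O(adjourn_session).
We now have both O(~adjourn_session) and O(adjourn_session) — adjourn_session is simultaneously obligatory and forbidden, violating the D-axiom.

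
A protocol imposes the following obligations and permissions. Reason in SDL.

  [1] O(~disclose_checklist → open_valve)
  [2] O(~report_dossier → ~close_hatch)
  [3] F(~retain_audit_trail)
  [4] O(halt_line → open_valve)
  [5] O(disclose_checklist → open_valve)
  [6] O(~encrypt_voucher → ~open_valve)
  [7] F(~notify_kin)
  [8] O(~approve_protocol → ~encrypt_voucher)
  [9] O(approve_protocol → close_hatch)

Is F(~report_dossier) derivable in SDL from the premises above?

Yes

Premises 1 and 5 are O(~disclose_checklist → open_valve) and O(disclose_checklist → open_valve); every ideal world satisfies ~disclose_checklist or disclose_checklist, so in either case open_valve holds — hence O(open_valve).
Premise 6, O(~encrypt_voucher → ~open_valve), contraposes to O(open_valve → encrypt_voucher); with O(open_valve) we get O(encrypt_voucher).
Premise 8, O(~approve_protocol → ~encrypt_voucher), contraposes to O(encrypt_voucher → approve_protocol); with O(encrypt_voucher) we get O(approve_protocol).
With premise 9, O(approve_protocol → close_hatch), the K-axiom yields O(close_hatch).
Premise 2, O(~report_dossier → ~close_hatch), contraposes to O(close_hatch → report_dossier); with O(close_hatch) we get O(report_dossier).
Premises 3, 4, 7 do not contribute to this derivation.
So O(report_dossier) holds, i.e. F(~report_dossier). The claim follows.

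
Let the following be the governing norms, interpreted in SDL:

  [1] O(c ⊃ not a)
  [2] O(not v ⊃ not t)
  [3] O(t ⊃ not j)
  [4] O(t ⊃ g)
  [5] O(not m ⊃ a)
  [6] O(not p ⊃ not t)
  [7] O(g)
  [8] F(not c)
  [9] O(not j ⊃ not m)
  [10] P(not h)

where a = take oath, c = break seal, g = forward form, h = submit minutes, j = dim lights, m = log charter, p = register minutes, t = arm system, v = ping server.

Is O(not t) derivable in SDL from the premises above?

Yes

F(not c) at premise 8 means O(c).
Applying K to premise 1 (O(c ⊃ not a)) and O(c) yields O(not a).
The contrapositive of premise 5 (O(not m ⊃ a)) is O(not a ⊃ m), and O(not a) is already established, so O(m).
The contrapositive of premise 9 (O(not j ⊃ not m)) is O(m ⊃ j), and O(m) is already established, so O(j).
Premise 3, O(t ⊃ not j), contraposes to O(j ⊃ not t); with O(j) we get O(not t).
Premises 2, 4, 6, 7, 10 do not contribute to this derivation.
So O(not t) follows.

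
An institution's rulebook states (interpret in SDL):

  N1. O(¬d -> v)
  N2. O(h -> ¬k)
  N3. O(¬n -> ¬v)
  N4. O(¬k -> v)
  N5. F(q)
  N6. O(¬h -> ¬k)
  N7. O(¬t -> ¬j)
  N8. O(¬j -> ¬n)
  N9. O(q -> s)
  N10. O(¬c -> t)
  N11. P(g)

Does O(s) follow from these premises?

No

Premise 9 is O(q -> s), but O(q) is not derivable from the premises, so it does not yield O(s).
No other premise forces O(s). An ideal world satisfying every premise can still have s false, so O(s) is not derivable.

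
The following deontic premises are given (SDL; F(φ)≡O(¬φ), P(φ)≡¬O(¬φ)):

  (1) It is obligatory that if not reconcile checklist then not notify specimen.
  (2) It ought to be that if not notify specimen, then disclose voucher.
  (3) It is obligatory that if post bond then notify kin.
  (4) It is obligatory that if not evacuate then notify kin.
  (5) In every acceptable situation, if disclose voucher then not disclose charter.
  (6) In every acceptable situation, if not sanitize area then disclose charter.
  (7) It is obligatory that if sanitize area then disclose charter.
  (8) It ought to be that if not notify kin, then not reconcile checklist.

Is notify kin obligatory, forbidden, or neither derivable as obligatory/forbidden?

By case analysis on sanitize_area: premise 7 gives O(sanitize_area → disclose_charter) and premise 6 gives O(¬sanitize_area → disclose_charter), so O(disclose_charter) either way.
The contrapositive of premise 5 (O(disclose_voucher → ¬disclose_charter)) is O(disclose_charter → ¬disclose_voucher), and O(disclose_charter) is already established, so O(¬disclose_voucher).
The contrapositive of premise 2 (O(¬notify_specimen → disclose_voucher)) is O(¬disclose_voucher → notify_specimen), and O(¬disclose_voucher) is already established, so O(notify_specimen).
Premise 1 is O(¬reconcile_checklist → ¬notify_specimen); contrapositively O(notify_specimen → reconcile_checklist). Since O(notify_specimen) holds, K gives O(reconcile_checklist).
Premise 8, O(¬notify_kin → ¬reconcile_checklist), contraposes to O(reconcile_checklist → notify_kin); with O(reconcile_checklist) we get O(notify_kin).
Premises 3, 4 do not contribute to this derivation.
Hence notify_kin is obligatory.

Obligatory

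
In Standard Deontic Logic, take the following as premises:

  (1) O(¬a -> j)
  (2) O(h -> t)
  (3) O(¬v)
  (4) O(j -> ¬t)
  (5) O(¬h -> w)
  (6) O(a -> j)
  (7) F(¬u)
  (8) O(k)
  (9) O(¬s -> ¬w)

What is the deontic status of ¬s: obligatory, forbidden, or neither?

Premises 1 and 6 are O(¬a -> j) and O(a -> j); every ideal world satisfies ¬a or a, so in either case j holds — hence O(j).
With premise 4, O(j -> ¬t), the K-axiom yields O(¬t).
Premise 2, O(h -> t), contraposes to O(¬t -> ¬h); with O(¬t) we get O(¬h).
Premise 5 is O(¬h -> w); since O(¬h), deontic closure gives O(w).
Premise 9, O(¬s -> ¬w), contraposes to O(w -> s); with O(w) we get O(s).
Premises 3, 7, 8 do not contribute to this derivation.
Thus O(s), which is F(¬s): ¬s is forbidden.

Forbidden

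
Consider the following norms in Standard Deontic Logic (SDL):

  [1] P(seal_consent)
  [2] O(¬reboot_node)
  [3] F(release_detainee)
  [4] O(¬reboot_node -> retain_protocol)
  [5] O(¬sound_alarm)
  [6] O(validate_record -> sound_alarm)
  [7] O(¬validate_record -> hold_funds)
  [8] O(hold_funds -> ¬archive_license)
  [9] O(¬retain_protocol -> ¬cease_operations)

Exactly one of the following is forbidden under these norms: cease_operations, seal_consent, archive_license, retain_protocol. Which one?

archive_license

Premise 5 gives O(¬sound_alarm).
The contrapositive of premise 6 (O(validate_record -> sound_alarm)) is O(¬sound_alarm -> ¬validate_record), and O(¬sound_alarm) is already established, so O(¬validate_record).
From O(¬validate_record) and premise 7, O(¬validate_record -> hold_funds), we obtain O(hold_funds).
Premise 8 is O(hold_funds -> ¬archive_license); since O(hold_funds), deontic closure gives O(¬archive_license).
So O(¬archive_license) holds, i.e. archive_license is forbidden. None of the other listed options is forbidden under the premises.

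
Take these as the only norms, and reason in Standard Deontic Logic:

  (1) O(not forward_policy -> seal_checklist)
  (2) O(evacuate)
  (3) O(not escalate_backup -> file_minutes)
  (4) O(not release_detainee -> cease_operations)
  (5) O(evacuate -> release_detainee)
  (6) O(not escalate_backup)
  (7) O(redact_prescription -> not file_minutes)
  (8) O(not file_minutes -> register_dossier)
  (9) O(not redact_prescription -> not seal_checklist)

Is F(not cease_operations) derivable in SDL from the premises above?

Premise 4 is O(not release_detainee -> cease_operations), but O(not release_detainee) is not derivable from the premises, so it does not yield O(cease_operations).
No other premise forces O(cease_operations). An ideal world satisfying every premise can still have not cease_operations true, so F(not cease_operations) is not derivable.

No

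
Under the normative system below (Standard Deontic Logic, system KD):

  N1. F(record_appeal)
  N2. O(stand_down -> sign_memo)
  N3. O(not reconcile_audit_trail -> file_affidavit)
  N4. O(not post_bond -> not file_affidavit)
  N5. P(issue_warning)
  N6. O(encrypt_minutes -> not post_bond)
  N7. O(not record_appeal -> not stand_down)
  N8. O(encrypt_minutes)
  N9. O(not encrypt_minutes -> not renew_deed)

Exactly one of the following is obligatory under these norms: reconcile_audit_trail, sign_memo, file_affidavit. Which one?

reconcile_audit_trail

From premise 8 we have O(encrypt_minutes).
Premise 6 is O(encrypt_minutes -> not post_bond); since O(encrypt_minutes), deontic closure gives O(not post_bond).
With premise 4, O(not post_bond -> not file_affidavit), the K-axiom yields O(not file_affidavit).
Premise 3, O(not reconcile_audit_trail -> file_affidavit), contraposes to O(not file_affidavit -> reconcile_audit_trail); with O(not file_affidavit) we get O(reconcile_audit_trail).
So O(reconcile_audit_trail) holds — reconcile_audit_trail is obligatory. None of the other listed options is made obligatory by any chain of premises.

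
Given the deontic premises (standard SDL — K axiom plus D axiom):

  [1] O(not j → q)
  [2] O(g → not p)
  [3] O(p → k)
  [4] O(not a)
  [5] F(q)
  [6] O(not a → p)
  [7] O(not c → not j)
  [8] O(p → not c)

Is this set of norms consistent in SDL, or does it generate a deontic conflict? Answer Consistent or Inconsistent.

Inconsistent

F(q) at premise 5 means O(not q).
Premise 1 is O(not j → q); contrapositively O(not q → j). Since O(not q) holds, K gives O(j).
Premise 7 is O(not c → not j); contrapositively O(j → c). Since O(j) holds, K gives O(c).
Premise 8, O(p → not c), contraposes to O(c → not p); with O(c) we get O(not p).
Premise 6, O(not a → p), contraposes to O(not p → a); with O(not p) we get O(a).
Yet premise 4 states O(not a).
We now have both O(a) and O(not a) — a is simultaneously obligatory and forbidden, violating the D-axiom.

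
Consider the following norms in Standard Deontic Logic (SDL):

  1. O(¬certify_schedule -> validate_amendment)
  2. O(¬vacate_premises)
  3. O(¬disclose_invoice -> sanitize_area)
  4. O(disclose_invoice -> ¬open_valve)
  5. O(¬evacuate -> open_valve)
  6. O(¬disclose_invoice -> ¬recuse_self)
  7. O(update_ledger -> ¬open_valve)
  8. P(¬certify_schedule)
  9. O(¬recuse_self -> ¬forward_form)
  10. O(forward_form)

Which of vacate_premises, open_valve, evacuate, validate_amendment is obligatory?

evacuate

From premise 10 we have O(forward_form).
Premise 9, O(¬recuse_self -> ¬forward_form), contraposes to O(forward_form -> recuse_self); with O(forward_form) we get O(recuse_self).
Premise 6 is O(¬disclose_invoice -> ¬recuse_self); contrapositively O(recuse_self -> disclose_invoice). Since O(recuse_self) holds, K gives O(disclose_invoice).
With premise 4, O(disclose_invoice -> ¬open_valve), the K-axiom yields O(¬open_valve).
The contrapositive of premise 5 (O(¬evacuate -> open_valve)) is O(¬open_valve -> evacuate), and O(¬open_valve) is already established, so O(evacuate).
So O(evacuate) holds — evacuate is obligatory. None of the other listed options is made obligatory by any chain of premises.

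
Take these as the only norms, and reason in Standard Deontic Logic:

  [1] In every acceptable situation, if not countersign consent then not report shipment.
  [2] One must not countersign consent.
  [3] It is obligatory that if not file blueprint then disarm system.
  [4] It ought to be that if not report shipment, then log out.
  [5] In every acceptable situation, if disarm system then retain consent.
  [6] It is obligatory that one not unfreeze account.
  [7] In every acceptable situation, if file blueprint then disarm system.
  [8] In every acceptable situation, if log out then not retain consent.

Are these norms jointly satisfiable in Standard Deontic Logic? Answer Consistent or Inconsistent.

Inconsistent

Premises 3 and 7 cover both cases: O(¬file_blueprint → disarm_system) and O(file_blueprint → disarm_system). Since ¬file_blueprint ∨ file_blueprint is a tautology, O(disarm_system) follows.
Applying K to premise 5 (O(disarm_system → retain_consent)) and O(disarm_system) yields O(retain_consent).
Premise 8, O(log_out → ¬retain_consent), contraposes to O(retain_consent → ¬log_out); with O(retain_consent) we get O(¬log_out).
The contrapositive of premise 4 (O(¬report_shipment → log_out)) is O(¬log_out → report_shipment), and O(¬log_out) is already established, so O(report_shipment).
Premise 1 is O(¬countersign_consent → ¬report_shipment); contrapositively O(report_shipment → countersign_consent). Since O(report_shipment) holds, K gives O(countersign_consent).
But premise 2, F(countersign_consent), means O(¬countersign_consent).
We now have both O(countersign_consent) and O(¬countersign_consent) — countersign_consent is simultaneously obligatory and forbidden, violating the D-axiom.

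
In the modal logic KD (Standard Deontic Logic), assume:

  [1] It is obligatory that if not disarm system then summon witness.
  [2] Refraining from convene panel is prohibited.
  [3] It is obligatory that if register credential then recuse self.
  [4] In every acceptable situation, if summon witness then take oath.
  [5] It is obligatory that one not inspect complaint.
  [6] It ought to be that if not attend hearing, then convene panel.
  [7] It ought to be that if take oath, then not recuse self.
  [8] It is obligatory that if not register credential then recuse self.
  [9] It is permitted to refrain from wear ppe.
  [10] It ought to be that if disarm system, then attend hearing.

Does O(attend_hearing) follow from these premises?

Yes

Premises 8 and 3 cover both cases: O(¬register_credential → recuse_self) and O(register_credential → recuse_self). Since ¬register_credential ∨ register_credential is a tautology, O(recuse_self) follows.
Premise 7 is O(take_oath → ¬recuse_self); contrapositively O(recuse_self → ¬take_oath). Since O(recuse_self) holds, K gives O(¬take_oath).
Premise 4, O(summon_witness → take_oath), contraposes to O(¬take_oath → ¬summon_witness); with O(¬take_oath) we get O(¬summon_witness).
Premise 1 is O(¬disarm_system → summon_witness); contrapositively O(¬summon_witness → disarm_system). Since O(¬summon_witness) holds, K gives O(disarm_system).
Applying K to premise 10 (O(disarm_system → attend_hearing)) and O(disarm_system) yields O(attend_hearing).
Premises 2, 5, 6, 9 do not contribute to this derivation.
So O(attend_hearing) follows.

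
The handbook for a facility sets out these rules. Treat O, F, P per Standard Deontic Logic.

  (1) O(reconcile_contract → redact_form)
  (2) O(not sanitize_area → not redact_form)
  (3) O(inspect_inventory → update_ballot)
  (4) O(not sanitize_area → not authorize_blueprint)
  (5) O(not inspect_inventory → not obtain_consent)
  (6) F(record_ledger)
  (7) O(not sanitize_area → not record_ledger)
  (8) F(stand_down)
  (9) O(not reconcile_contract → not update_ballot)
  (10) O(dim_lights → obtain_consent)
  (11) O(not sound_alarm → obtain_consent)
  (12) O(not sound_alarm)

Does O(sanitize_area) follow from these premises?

Yes

From premise 12 we have O(not sound_alarm).
With premise 11, O(not sound_alarm → obtain_consent), the K-axiom yields O(obtain_consent).
The contrapositive of premise 5 (O(not inspect_inventory → not obtain_consent)) is O(obtain_consent → inspect_inventory), and O(obtain_consent) is already established, so O(inspect_inventory).
Premise 3 is O(inspect_inventory → update_ballot); since O(inspect_inventory), deontic closure gives O(update_ballot).
Premise 9, O(not reconcile_contract → not update_ballot), contraposes to O(update_ballot → reconcile_contract); with O(update_ballot) we get O(reconcile_contract).
With premise 1, O(reconcile_contract → redact_form), the K-axiom yields O(redact_form).
Premise 2 is O(not sanitize_area → not redact_form); contrapositively O(redact_form → sanitize_area). Since O(redact_form) holds, K gives O(sanitize_area).
Premises 4, 6, 7, 8, 10 do not contribute to this derivation.
So O(sanitize_area) follows.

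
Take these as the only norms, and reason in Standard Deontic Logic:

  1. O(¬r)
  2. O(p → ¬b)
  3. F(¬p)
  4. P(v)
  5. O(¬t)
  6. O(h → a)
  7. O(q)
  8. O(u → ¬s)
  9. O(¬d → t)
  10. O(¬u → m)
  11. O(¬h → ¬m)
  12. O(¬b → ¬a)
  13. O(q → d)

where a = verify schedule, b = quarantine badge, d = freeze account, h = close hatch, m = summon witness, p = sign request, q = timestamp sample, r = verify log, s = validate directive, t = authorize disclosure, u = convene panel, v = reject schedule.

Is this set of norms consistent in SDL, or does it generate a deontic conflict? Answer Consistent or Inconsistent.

Premise 9 is O(¬d → t), but O(¬d) is not derivable from the premises, so it does not yield O(t).
So O(t) is not derivable, and the apparent clash with O(¬t) does not arise.
A world satisfying every obligation exists (e.g. a=false, b=false, d=true, h=false, m=false, p=true, q=true, r=false, s=false, t=false, u=true, v=false); no atom is both obligatory and forbidden, so the set is consistent.

Consistent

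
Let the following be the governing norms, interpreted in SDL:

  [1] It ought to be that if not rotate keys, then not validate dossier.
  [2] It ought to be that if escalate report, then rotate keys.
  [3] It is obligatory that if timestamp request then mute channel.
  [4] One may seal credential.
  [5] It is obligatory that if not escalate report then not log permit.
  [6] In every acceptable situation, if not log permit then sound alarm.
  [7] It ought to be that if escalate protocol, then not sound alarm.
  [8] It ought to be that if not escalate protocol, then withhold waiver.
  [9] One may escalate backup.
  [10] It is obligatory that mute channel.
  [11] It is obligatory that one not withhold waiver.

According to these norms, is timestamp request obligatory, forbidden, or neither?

Neither

Premise 3 is O(timestamp_request → mute_channel); even if O(mute_channel) held, inferring O(timestamp_request) would be affirming the consequent — invalid.
No premise or chain of K-axiom applications forces O(timestamp_request), and none forces O(¬timestamp_request). So timestamp_request is neither obligatory nor forbidden under these norms.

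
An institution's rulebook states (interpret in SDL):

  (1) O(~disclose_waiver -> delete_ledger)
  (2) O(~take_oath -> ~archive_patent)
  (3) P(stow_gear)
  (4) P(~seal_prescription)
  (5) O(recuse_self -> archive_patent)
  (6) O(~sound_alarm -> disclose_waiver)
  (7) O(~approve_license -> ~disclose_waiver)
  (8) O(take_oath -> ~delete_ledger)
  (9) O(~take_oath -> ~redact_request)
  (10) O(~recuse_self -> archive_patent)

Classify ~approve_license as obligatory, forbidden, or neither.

Premises 10 and 5 cover both cases: O(~recuse_self -> archive_patent) and O(recuse_self -> archive_patent). Since ~recuse_self ∨ recuse_self is a tautology, O(archive_patent) follows.
Premise 2, O(~take_oath -> ~archive_patent), contraposes to O(archive_patent -> take_oath); with O(archive_patent) we get O(take_oath).
From O(take_oath) and premise 8, O(take_oath -> ~delete_ledger), we obtain O(~delete_ledger).
Premise 1 is O(~disclose_waiver -> delete_ledger); contrapositively O(~delete_ledger -> disclose_waiver). Since O(~delete_ledger) holds, K gives O(disclose_waiver).
Premise 7 is O(~approve_license -> ~disclose_waiver); contrapositively O(disclose_waiver -> approve_license). Since O(disclose_waiver) holds, K gives O(approve_license).
Premises 3, 4, 6, 9 do not contribute to this derivation.
Thus O(approve_license), which is F(~approve_license): ~approve_license is forbidden.

Forbidden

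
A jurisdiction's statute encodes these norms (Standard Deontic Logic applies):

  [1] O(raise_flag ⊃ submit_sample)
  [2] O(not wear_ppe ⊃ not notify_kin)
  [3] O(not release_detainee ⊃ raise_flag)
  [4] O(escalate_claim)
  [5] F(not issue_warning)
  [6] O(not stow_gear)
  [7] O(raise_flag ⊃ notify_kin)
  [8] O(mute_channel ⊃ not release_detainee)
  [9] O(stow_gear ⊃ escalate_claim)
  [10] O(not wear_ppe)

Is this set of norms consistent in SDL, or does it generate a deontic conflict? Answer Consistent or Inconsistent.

Premise 9 is O(stow_gear ⊃ escalate_claim); even if O(escalate_claim) held, inferring O(stow_gear) would be affirming the consequent — invalid.
So O(stow_gear) is not derivable, and the apparent clash with O(not stow_gear) does not arise.
A world satisfying every obligation exists (e.g. escalate_claim=true, issue_warning=true, mute_channel=false, notify_kin=false, raise_flag=false, release_detainee=true, stow_gear=false, submit_sample=false, wear_ppe=false); no atom is both obligatory and forbidden, so the set is consistent.

Consistent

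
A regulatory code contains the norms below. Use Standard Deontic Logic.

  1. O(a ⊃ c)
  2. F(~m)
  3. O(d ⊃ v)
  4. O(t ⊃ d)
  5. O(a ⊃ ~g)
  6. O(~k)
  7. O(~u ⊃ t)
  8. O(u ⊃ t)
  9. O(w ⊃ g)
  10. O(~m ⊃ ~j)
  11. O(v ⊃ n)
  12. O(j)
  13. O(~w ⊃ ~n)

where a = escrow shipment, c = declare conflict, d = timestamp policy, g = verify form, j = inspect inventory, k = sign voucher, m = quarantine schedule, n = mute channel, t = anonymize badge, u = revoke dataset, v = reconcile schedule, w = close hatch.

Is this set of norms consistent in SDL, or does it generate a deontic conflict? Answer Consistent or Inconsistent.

Consistent

Premise 10 is O(~m ⊃ ~j), but O(~m) is not derivable from the premises, so it does not yield O(~j).
So O(~j) is not derivable, and the apparent clash with O(j) does not arise.
A world satisfying every obligation exists (e.g. a=false, c=false, d=true, g=true, j=true, k=false, m=true, n=true, t=true, u=false, v=true, w=true); no atom is both obligatory and forbidden, so the set is consistent.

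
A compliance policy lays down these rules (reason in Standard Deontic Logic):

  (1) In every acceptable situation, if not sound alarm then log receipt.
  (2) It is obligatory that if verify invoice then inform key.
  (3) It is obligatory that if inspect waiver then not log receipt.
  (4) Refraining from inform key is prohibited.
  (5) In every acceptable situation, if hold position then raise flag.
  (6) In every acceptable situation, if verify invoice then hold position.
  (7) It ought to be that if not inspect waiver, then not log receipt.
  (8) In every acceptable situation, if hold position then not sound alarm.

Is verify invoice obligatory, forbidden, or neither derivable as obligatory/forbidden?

By case analysis on inspect_waiver: premise 3 gives O(inspect_waiver → ¬log_receipt) and premise 7 gives O(¬inspect_waiver → ¬log_receipt), so O(¬log_receipt) either way.
Premise 1 is O(¬sound_alarm → log_receipt); contrapositively O(¬log_receipt → sound_alarm). Since O(¬log_receipt) holds, K gives O(sound_alarm).
The contrapositive of premise 8 (O(hold_position → ¬sound_alarm)) is O(sound_alarm → ¬hold_position), and O(sound_alarm) is already established, so O(¬hold_position).
Premise 6 is O(verify_invoice → hold_position); contrapositively O(¬hold_position → ¬verify_invoice). Since O(¬hold_position) holds, K gives O(¬verify_invoice).
Premises 2, 4, 5 do not contribute to this derivation.
Thus O(¬verify_invoice), which is F(verify_invoice): verify_invoice is forbidden.

Forbidden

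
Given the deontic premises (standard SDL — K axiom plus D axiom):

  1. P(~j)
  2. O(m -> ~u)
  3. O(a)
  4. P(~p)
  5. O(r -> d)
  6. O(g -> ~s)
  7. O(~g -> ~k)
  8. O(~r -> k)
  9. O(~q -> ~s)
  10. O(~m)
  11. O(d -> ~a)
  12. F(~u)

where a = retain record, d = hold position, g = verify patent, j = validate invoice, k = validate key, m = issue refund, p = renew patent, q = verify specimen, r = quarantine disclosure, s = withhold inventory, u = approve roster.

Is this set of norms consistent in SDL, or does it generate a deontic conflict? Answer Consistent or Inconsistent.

Consistent

Premise 2 is O(m -> ~u), but O(m) is not derivable from the premises, so it does not yield O(~u).
So O(~u) is not derivable, and the apparent clash with O(u) does not arise.
A world satisfying every obligation exists (e.g. a=true, d=false, g=true, j=false, k=true, m=false, p=false, q=false, r=false, s=false, u=true); no atom is both obligatory and forbidden, so the set is consistent.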